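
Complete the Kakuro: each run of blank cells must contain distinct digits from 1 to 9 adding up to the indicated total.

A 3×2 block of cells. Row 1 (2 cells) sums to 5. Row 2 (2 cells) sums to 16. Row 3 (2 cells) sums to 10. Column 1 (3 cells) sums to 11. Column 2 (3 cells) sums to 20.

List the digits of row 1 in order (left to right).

1, 4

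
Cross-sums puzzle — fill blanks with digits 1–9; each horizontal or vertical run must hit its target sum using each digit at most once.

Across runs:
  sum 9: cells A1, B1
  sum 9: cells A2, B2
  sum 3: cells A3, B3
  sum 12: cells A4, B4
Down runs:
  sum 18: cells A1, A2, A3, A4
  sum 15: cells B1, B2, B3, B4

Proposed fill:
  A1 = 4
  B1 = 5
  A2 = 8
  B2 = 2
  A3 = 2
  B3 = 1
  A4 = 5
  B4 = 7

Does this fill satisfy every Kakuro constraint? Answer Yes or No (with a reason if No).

No — the down run A1–A4 sums to 19, not 18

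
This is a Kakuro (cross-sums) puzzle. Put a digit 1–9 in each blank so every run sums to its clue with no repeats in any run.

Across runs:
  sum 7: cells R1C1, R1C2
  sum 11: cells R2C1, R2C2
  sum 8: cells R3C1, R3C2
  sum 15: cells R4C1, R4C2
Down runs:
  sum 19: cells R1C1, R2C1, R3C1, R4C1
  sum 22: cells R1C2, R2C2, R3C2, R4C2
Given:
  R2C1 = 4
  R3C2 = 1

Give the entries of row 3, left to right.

7 1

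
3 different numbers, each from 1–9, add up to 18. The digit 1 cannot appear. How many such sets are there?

6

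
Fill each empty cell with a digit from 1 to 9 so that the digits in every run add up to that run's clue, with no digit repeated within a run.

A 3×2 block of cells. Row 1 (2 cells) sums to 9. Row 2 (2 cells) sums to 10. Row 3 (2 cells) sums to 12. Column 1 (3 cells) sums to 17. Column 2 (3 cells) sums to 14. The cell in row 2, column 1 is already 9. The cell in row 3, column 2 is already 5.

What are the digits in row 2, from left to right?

9 1

(2,2) = 10 − 9 = 1 completes the 10 across.
(3,1) = 12 − 5 = 7 completes the 12 across.
(1,1) = 17 − 16 = 1 completes the 17 down.
(1,2) = 9 − 1 = 8 completes the 9 across.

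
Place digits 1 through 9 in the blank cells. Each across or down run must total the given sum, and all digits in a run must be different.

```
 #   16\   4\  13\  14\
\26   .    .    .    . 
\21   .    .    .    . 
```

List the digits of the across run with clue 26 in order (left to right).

16 in 2 cells must be {7,9}; 4 in 2 cells must be {1,3}.
Only 3 fits R1C2 under both its across sum 26 and down sum 4.
R2C2 = 4 − 3 = 1 completes the 4 down.
Given what's placed, R1C1 must be 9 to fit the 26 across and 16 down.
R2C1 = 16 − 9 = 7 completes the 16 down.
No cell is forced outright now. R1C3 can only be 6 or 8 (the digits allowed by both its 26 across and its 13 down). If R1C3 = 6: that forces R1C4 = 8, after which R2C3 would have to be in {4,5,8,9} for the 21 across but in {7} for the 13 down — contradiction. So R1C3 = 8.
R1C4 = 26 − 20 = 6 completes the 26 across.

9 3 8 6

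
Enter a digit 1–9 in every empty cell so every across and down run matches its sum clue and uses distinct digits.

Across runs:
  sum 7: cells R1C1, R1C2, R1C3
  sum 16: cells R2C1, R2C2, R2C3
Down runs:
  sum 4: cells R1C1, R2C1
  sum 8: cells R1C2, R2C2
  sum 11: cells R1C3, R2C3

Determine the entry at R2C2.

6

7 in 3 cells must be {1,2,4}; 4 in 2 cells must be {1,3}.
The 7 across and the 4 down share only 1, so R1C1 = 1.
Given what's placed, R1C2 must be 2 to fit the 7 across and 8 down.
R1C3 = 7 − 3 = 4 completes the 7 across.
R2C1 = 4 − 1 = 3 completes the 4 down.
R2C2 = 8 − 2 = 6 completes the 8 down.
R2C3 = 16 − 9 = 7 completes the 16 across.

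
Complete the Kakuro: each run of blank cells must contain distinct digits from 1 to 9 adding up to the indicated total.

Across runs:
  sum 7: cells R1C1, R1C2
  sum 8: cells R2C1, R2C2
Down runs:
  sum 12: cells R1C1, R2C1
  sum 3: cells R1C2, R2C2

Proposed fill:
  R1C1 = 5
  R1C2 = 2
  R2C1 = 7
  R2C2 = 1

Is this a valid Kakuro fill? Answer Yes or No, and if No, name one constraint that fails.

Across: 5+2=7; 7+1=8. Down: 5+7=12; 2+1=3. No digit repeats within any run.

Yes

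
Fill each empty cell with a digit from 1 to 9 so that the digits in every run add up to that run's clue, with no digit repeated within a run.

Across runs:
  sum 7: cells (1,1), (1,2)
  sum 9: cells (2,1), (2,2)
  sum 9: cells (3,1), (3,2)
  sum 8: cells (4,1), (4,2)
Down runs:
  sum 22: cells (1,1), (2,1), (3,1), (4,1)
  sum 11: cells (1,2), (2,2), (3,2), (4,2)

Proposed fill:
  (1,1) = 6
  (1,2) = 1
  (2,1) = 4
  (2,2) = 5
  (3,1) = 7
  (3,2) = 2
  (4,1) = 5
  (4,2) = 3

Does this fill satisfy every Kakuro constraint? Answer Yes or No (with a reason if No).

Across: 6+1=7; 4+5=9; 7+2=9; 5+3=8. Down: 6+4+7+5=22; 1+5+2+3=11. No digit repeats within any run.

Yes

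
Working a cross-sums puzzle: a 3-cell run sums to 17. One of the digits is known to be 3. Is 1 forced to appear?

Counterexample: {3,5,9} sums to 17 under that restriction without using 1.

No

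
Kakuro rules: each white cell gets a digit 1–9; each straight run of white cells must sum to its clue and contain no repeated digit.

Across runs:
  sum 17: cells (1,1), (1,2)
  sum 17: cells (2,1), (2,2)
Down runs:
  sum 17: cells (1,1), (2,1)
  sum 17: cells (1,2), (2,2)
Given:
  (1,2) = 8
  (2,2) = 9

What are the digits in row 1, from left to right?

9, 8

17 in 2 cells must be {8,9}.
(1,1) = 17 − 8 = 9 completes the 17 across.
(2,1) = 17 − 9 = 8 completes the 17 across.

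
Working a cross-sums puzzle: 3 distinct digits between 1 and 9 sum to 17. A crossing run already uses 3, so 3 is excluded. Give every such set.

3 distinct digits from 1–9 sum between 6 and 24.
Dropping sets that contain 3.

{1,7,9}; {2,6,9}; {2,7,8}; {4,5,8}; {4,6,7}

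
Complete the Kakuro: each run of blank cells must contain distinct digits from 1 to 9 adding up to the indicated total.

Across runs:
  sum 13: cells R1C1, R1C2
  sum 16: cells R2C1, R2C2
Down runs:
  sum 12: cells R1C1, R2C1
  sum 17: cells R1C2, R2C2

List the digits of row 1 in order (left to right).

16 in 2 cells must be {7,9}; 17 in 2 cells must be {8,9}.
The 16 across and the 17 down share only 9, so R2C2 = 9.
R1C2 = 17 − 9 = 8 completes the 17 down.
R2C1 = 16 − 9 = 7 completes the 16 across.
R1C1 = 13 − 8 = 5 completes the 13 across.

5, 8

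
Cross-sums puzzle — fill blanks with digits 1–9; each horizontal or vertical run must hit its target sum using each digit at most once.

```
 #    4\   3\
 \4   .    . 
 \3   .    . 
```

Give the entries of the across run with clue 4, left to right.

4 in 2 cells must be {1,3}; 3 in 2 cells must be {1,2}.
The 4 across and the 3 down share only 1, so R1C2 = 1.
The 3 across and the 4 down share only 1, so R2C1 = 1.
R2C2 = 3 − 1 = 2 completes the 3 across.
R1C1 = 4 − 1 = 3 completes the 4 across.

3 1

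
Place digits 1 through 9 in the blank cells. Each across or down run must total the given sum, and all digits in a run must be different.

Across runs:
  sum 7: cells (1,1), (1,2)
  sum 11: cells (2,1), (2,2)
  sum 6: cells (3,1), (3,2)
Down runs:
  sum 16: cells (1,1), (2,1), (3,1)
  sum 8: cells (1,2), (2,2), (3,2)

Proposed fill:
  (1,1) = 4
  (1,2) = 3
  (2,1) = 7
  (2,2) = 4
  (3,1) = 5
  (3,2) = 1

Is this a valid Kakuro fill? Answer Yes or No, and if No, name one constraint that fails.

Across: 4+3=7; 7+4=11; 5+1=6. Down: 4+7+5=16; 3+4+1=8. No digit repeats within any run.

Yes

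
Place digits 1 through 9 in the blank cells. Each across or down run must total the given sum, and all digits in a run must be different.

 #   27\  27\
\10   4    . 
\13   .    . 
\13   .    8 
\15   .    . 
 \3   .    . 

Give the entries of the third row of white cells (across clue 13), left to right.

5 8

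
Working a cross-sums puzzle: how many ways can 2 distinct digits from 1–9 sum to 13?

3

2 distinct digits from 1–9 sum between 3 and 17.
Enumerating: {4,9}, {5,8}, {6,7}.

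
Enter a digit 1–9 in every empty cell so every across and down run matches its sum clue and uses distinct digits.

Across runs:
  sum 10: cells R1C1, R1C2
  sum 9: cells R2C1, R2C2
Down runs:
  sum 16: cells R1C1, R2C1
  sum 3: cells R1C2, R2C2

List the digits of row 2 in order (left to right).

7, 2

16 in 2 cells must be {7,9}; 3 in 2 cells must be {1,2}.
The 9 across and the 16 down share only 7, so R2C1 = 7.
R2C2 = 9 − 7 = 2 completes the 9 across.
R1C1 = 16 − 7 = 9 completes the 16 down.
R1C2 = 10 − 9 = 1 completes the 10 across.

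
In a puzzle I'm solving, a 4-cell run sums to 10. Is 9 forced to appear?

No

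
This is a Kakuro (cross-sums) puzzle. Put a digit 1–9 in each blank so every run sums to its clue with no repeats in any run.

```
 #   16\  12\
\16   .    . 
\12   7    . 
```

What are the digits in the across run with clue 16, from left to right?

9 7

16 in 2 cells must be {7,9}.
R1C1 = 16 − 7 = 9 completes the 16 down.
R1C2 = 16 − 9 = 7 completes the 16 across.
R2C2 = 12 − 7 = 5 completes the 12 across.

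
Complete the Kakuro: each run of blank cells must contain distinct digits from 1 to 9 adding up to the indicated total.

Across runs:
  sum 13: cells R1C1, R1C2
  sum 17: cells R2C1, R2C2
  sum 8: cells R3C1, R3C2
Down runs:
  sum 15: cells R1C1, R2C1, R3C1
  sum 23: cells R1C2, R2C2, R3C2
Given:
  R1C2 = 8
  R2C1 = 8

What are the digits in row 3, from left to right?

2, 6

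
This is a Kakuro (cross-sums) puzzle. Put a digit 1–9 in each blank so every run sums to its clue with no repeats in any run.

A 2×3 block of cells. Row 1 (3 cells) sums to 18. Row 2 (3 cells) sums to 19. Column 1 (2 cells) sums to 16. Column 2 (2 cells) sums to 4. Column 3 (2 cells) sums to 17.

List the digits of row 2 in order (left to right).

7 3 9

16 in 2 cells must be {7,9}; 4 in 2 cells must be {1,3}; 17 in 2 cells must be {8,9}.
The 19 across and the 4 down share only 3, so (2,2) = 3.
Given what's placed, (2,3) must be 9 to fit the 19 across and 17 down.
(1,2) = 4 − 3 = 1 completes the 4 down.
(1,3) = 17 − 9 = 8 completes the 17 down.
(2,1) = 19 − 12 = 7 completes the 19 across.
(1,1) = 18 − 9 = 9 completes the 18 across.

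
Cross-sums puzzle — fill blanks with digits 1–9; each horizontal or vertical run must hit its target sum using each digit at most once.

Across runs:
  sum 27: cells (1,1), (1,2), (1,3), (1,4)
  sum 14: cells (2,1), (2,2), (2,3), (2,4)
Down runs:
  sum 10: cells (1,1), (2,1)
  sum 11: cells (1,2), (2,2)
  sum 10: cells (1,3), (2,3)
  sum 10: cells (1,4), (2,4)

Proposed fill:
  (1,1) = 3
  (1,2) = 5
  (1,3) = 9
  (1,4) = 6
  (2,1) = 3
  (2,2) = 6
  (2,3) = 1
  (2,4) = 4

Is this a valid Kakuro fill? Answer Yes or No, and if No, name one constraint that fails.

No — the down run (1,1)–(2,1) sums to 6, not 10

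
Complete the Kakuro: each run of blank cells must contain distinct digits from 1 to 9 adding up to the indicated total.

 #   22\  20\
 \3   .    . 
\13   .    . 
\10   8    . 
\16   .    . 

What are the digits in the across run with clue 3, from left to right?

2, 1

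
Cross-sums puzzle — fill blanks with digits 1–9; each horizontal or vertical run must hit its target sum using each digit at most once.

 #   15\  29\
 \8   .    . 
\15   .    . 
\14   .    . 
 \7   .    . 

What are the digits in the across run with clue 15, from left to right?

7 8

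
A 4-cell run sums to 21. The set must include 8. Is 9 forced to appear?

Counterexample: {1,5,7,8} sums to 21 under that restriction without using 9.

No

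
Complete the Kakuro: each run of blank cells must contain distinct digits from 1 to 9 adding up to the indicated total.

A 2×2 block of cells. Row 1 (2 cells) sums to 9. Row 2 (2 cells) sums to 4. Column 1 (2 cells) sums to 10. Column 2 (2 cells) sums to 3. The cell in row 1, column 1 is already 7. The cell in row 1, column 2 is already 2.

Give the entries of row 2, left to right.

4 in 2 cells must be {1,3}; 3 in 2 cells must be {1,2}.
(2,1) = 10 − 7 = 3 completes the 10 down.
(2,2) = 4 − 3 = 1 completes the 4 across.

3 1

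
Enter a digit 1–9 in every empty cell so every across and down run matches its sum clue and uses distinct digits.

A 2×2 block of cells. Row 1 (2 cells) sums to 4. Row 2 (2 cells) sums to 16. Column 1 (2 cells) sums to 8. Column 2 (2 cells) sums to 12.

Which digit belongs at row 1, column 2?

4 in 2 cells must be {1,3}; 16 in 2 cells must be {7,9}.
The 4 across and the 12 down share only 3, so (1,2) = 3.
The 16 across and the 8 down share only 7, so (2,1) = 7.
(2,2) = 16 − 7 = 9 completes the 16 across.
(1,1) = 4 − 3 = 1 completes the 4 across.

3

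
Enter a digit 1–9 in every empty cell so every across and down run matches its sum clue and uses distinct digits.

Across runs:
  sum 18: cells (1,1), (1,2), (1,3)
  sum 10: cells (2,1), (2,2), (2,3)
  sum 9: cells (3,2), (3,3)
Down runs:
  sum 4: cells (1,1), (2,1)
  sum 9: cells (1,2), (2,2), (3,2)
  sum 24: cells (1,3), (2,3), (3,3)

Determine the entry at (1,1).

3

4 in 2 cells must be {1,3}; 24 in 3 cells must be {7,8,9}.
Only 7 fits (2,3) under both its across sum 10 and down sum 24.
Given what's placed, (3,3) must be 8 to fit the 9 across and 24 down.
(1,3) = 24 − 15 = 9 completes the 24 down.
(2,1) = 1: the only remaining digit allowed by both the 10 across and the 4 down.
(2,2) = 10 − 8 = 2 completes the 10 across.
(3,2) = 9 − 8 = 1 completes the 9 across.
(1,1) = 4 − 1 = 3 completes the 4 down.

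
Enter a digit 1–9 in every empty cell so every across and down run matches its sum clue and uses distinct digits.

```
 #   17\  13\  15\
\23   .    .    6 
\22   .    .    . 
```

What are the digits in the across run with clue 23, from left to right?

9 8 6

23 in 3 cells must be {6,8,9}; 17 in 2 cells must be {8,9}.
R2C3 = 15 − 6 = 9 completes the 15 down.
Given what's placed, R2C1 must be 8 to fit the 22 across and 17 down.
R2C2 = 22 − 17 = 5 completes the 22 across.
R1C1 = 17 − 8 = 9 completes the 17 down.
R1C2 = 23 − 15 = 8 completes the 23 across.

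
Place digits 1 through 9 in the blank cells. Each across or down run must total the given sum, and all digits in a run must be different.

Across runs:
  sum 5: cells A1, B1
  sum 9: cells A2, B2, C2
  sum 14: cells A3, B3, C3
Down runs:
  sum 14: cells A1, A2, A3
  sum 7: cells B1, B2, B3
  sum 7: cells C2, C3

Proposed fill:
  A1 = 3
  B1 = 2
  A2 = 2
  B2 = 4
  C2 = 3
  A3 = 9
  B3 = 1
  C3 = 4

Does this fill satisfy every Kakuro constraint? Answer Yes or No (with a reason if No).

Yes

Across: 3+2=5; 2+4+3=9; 9+1+4=14. Down: 3+2+9=14; 2+4+1=7; 3+4=7. No digit repeats within any run.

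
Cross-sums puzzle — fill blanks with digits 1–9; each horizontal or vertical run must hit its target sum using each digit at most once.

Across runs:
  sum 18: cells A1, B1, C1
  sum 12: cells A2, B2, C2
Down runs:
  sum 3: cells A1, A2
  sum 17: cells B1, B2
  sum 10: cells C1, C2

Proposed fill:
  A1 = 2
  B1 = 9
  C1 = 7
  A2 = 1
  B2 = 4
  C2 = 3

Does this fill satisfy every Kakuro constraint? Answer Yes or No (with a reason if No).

No — the down run B1–B2 sums to 13, not 17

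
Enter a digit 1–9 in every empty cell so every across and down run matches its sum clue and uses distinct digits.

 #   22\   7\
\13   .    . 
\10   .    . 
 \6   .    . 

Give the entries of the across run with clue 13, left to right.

7 in 3 cells must be {1,2,4}.
The 13 across and the 7 down share only 4, so R1C2 = 4.
The 6 across and the 22 down share only 5, so R3C1 = 5.
R3C2 = 6 − 5 = 1 completes the 6 across.
R1C1 = 13 − 4 = 9 completes the 13 across.
R2C1 = 22 − 14 = 8 completes the 22 down.
R2C2 = 10 − 8 = 2 completes the 10 across.

9 4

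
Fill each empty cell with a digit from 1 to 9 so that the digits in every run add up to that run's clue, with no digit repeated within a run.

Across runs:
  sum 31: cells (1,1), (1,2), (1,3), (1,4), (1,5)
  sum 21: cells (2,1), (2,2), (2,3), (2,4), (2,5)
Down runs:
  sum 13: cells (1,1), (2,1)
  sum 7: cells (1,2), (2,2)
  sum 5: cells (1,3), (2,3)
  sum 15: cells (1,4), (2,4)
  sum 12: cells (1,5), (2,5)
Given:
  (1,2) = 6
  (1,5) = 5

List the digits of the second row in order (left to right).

5 1 2 6 7

(2,2) = 7 − 6 = 1 completes the 7 down.
(2,5) = 12 − 5 = 7 completes the 12 down.
Nothing is forced directly, so branch on (1,3), whose candidates are 3 or 4. If (1,3) = 4: then (2,3) would have to be in {2,3,4,5,6,8} for the 21 across but in {1} for the 5 down — contradiction. So (1,3) = 3.
(2,3) = 5 − 3 = 2 completes the 5 down.
No cell is forced outright now. (2,4) can only be 6 or 8 (the digits allowed by both its 21 across and its 15 down). If (2,4) = 8: then (1,4) would have to be in {8,9} for the 31 across but in {7} for the 15 down — contradiction. So (2,4) = 6.
(1,4) = 15 − 6 = 9 completes the 15 down.
(2,1) = 21 − 16 = 5 completes the 21 across.
(1,1) = 31 − 23 = 8 completes the 31 across.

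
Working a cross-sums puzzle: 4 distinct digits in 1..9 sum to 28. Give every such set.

{4,7,8,9}; {5,6,8,9}

4 distinct digits from 1–9 sum between 10 and 30.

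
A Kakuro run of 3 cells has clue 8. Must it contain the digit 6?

Counterexample: {1,2,5} sums to 8 without using 6.

No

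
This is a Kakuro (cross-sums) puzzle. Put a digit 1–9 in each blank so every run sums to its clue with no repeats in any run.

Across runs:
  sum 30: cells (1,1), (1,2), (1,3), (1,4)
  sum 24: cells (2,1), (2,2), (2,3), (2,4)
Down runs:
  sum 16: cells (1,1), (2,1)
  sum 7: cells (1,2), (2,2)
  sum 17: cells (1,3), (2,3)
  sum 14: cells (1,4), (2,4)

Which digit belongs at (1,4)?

8

30 in 4 cells must be {6,7,8,9}; 16 in 2 cells must be {7,9}; 17 in 2 cells must be {8,9}.
Only 6 fits (1,2) under both its across sum 30 and down sum 7.
(2,2) = 7 − 6 = 1 completes the 7 down.
Given what's placed, (2,1) must be 9 to fit the 24 across and 16 down.
(2,3) = 8: the only remaining digit allowed by both the 24 across and the 17 down.
(2,4) = 24 − 18 = 6 completes the 24 across.
(1,1) = 16 − 9 = 7 completes the 16 down.
(1,3) = 17 − 8 = 9 completes the 17 down.
(1,4) = 30 − 22 = 8 completes the 30 across.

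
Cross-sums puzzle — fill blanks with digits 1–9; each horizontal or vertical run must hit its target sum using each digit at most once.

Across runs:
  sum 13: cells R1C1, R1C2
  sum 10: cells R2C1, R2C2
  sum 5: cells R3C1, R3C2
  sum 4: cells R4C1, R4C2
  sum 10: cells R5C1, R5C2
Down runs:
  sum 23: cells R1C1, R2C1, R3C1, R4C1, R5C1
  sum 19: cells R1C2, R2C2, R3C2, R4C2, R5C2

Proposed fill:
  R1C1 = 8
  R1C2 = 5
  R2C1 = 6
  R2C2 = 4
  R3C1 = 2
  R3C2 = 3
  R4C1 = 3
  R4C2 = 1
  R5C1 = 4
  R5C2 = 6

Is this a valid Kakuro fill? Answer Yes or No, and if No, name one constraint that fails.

Across: 8+5=13; 6+4=10; 2+3=5; 3+1=4; 4+6=10. Down: 8+6+2+3+4=23; 5+4+3+1+6=19. No digit repeats within any run.

Yes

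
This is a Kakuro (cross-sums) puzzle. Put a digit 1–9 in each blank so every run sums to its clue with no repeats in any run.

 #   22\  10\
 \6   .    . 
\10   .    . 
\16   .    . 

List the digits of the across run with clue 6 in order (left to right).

16 in 2 cells must be {7,9}.
The 6 across and the 22 down share only 5, so R1C1 = 5.
R1C2 = 6 − 5 = 1 completes the 6 across.
Given what's placed, R3C1 must be 9 to fit the 16 across and 22 down.
R3C2 = 16 − 9 = 7 completes the 16 across.
R2C1 = 22 − 14 = 8 completes the 22 down.
R2C2 = 10 − 8 = 2 completes the 10 across.

5, 1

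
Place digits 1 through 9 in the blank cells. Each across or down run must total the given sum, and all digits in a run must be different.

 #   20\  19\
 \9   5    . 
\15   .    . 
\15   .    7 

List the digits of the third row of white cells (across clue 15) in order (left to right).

R1C2 = 9 − 5 = 4 completes the 9 across.
R2C2 = 19 − 11 = 8 completes the 19 down.
R3C1 = 15 − 7 = 8 completes the 15 across.
R2C1 = 15 − 8 = 7 completes the 15 across.

8, 7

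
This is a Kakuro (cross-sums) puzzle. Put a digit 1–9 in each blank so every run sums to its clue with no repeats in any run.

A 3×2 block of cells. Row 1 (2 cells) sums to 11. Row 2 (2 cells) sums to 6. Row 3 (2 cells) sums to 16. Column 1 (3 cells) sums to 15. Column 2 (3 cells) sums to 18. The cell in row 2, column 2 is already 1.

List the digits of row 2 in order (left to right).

5 1

16 in 2 cells must be {7,9}.
(2,1) = 6 − 1 = 5 completes the 6 across.
(3,2) = 9: the only remaining digit allowed by both the 16 across and the 18 down.
(1,2) = 18 − 10 = 8 completes the 18 down.
(3,1) = 16 − 9 = 7 completes the 16 across.
(1,1) = 11 − 8 = 3 completes the 11 across.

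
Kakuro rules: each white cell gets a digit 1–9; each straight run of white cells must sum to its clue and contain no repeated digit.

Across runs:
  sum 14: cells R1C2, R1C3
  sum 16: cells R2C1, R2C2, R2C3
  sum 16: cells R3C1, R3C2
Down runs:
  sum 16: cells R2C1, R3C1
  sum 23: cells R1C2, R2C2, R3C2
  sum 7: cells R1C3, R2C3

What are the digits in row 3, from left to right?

7 9

16 in 2 cells must be {7,9}; 23 in 3 cells must be {6,8,9}.
The 16 across and the 23 down share only 9, so R3C2 = 9.
R3C1 = 16 − 9 = 7 completes the 16 across.
R2C1 = 16 − 7 = 9 completes the 16 down.
R2C2 = 6: the only remaining digit allowed by both the 16 across and the 23 down.
R2C3 = 16 − 15 = 1 completes the 16 across.
R1C2 = 23 − 15 = 8 completes the 23 down.
R1C3 = 14 − 8 = 6 completes the 14 across.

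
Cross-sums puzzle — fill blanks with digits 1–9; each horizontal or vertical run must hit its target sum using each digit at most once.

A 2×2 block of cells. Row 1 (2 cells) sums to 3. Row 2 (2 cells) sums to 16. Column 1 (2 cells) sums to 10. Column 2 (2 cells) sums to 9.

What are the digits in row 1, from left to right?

3 in 2 cells must be {1,2}; 16 in 2 cells must be {7,9}.
The 16 across and the 9 down share only 7, so (2,2) = 7.
(1,2) = 9 − 7 = 2 completes the 9 down.
(2,1) = 16 − 7 = 9 completes the 16 across.
(1,1) = 3 − 2 = 1 completes the 3 across.

1 2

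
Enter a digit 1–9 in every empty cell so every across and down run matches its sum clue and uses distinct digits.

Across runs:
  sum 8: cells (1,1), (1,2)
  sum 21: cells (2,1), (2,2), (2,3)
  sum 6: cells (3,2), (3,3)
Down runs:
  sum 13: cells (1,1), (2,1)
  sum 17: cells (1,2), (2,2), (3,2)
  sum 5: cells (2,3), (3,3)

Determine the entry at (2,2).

The 21 across and the 5 down share only 4, so (2,3) = 4.
(3,3) = 5 − 4 = 1 completes the 5 down.
(3,2) = 6 − 1 = 5 completes the 6 across.
(1,2) = 3: the only remaining digit allowed by both the 8 across and the 17 down.
(2,2) = 17 − 8 = 9 completes the 17 down.
(1,1) = 8 − 3 = 5 completes the 8 across.
(2,1) = 21 − 13 = 8 completes the 21 across.

9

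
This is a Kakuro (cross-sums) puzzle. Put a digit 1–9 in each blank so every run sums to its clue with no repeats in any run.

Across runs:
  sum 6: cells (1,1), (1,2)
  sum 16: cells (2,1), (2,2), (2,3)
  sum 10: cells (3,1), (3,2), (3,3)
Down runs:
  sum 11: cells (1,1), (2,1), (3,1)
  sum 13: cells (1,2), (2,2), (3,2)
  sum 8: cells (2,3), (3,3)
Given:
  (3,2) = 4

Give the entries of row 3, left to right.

1 4 5

Nothing is forced directly, so branch on (1,2), whose candidates are 1 or 2. If (1,2) = 1: that forces (1,1) = 5, (2,2) = 8, after which (3,1) would have to be in {1,5} for the 10 across but in {2,4} for the 11 down — contradiction. So (1,2) = 2.
(1,1) = 6 − 2 = 4 completes the 6 across.
(2,2) = 13 − 6 = 7 completes the 13 down.
No cell is forced outright now. (3,1) can only be 1 or 5 (the digits allowed by both its 10 across and its 11 down). If (3,1) = 5: then (2,1) would have to be in {1,3,4,5,6,8} for the 16 across but in {2} for the 11 down — contradiction. So (3,1) = 1.
(2,1) = 11 − 5 = 6 completes the 11 down.
(2,3) = 16 − 13 = 3 completes the 16 across.
(3,3) = 10 − 5 = 5 completes the 10 across.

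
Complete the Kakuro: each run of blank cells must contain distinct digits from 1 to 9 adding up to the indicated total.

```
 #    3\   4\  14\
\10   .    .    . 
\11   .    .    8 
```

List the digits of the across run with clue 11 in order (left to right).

2 1 8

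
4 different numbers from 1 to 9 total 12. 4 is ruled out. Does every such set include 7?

The only way to make 12 from 4 distinct digits under that restriction is {1,2,3,6}, which does not contain 7.

No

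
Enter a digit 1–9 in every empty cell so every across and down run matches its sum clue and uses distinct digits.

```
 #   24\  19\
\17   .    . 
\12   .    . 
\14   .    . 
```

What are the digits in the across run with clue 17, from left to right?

17 in 2 cells must be {8,9}; 24 in 3 cells must be {7,8,9}.
Nothing is forced directly, so branch on R1C1, whose candidates are 8 or 9. If R1C1 = 8: that forces R1C2 = 9, R3C1 = 9, after which R3C2 would have to be in {5} for the 14 across but in {2,3,4,6,7,8} for the 19 down — contradiction. So R1C1 = 9.
R1C2 = 17 − 9 = 8 completes the 17 across.
Given what's placed, R3C1 must be 8 to fit the 14 across and 24 down.
R3C2 = 14 − 8 = 6 completes the 14 across.
R2C1 = 24 − 17 = 7 completes the 24 down.
R2C2 = 12 − 7 = 5 completes the 12 across.

9 8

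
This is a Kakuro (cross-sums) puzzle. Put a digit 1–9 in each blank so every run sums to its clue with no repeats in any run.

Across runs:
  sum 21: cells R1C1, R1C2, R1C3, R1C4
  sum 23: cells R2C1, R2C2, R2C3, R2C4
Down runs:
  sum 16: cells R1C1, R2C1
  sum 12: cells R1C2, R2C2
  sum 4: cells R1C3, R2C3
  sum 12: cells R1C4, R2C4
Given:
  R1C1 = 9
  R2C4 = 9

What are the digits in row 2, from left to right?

7 4 3 9

16 in 2 cells must be {7,9}; 4 in 2 cells must be {1,3}.
R1C4 = 12 − 9 = 3 completes the 12 down.
R2C1 = 16 − 9 = 7 completes the 16 down.
R1C3 = 1: the only remaining digit allowed by both the 21 across and the 4 down.
R2C3 = 4 − 1 = 3 completes the 4 down.
R1C2 = 21 − 13 = 8 completes the 21 across.
R2C2 = 23 − 19 = 4 completes the 23 across.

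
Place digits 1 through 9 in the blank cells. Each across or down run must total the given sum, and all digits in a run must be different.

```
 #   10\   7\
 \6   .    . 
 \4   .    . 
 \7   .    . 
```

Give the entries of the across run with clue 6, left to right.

4 in 2 cells must be {1,3}; 7 in 3 cells must be {1,2,4}.
The 4 across and the 7 down share only 1, so R2C2 = 1.
R2C1 = 4 − 1 = 3 completes the 4 across.
Nothing is forced directly, so branch on R1C2, whose candidates are 2 or 4. If R1C2 = 2: then R1C1 would have to be in {4} for the 6 across but in {1,2,5,6} for the 10 down — contradiction. So R1C2 = 4.
R1C1 = 6 − 4 = 2 completes the 6 across.
R3C1 = 10 − 5 = 5 completes the 10 down.
R3C2 = 7 − 5 = 2 completes the 7 across.

2 4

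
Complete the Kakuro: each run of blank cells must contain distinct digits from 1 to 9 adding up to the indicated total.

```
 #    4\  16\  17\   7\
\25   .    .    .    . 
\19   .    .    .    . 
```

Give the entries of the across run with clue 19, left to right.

1, 7, 9, 2

4 in 2 cells must be {1,3}; 16 in 2 cells must be {7,9}; 17 in 2 cells must be {8,9}.
Nothing is forced directly, so branch on R1C1, whose candidates are 1 or 3. If R1C1 = 1: then R1C4 would have to be in {7,8,9} for the 25 across but in {1,2,3,4,5,6} for the 7 down — contradiction. So R1C1 = 3.
R2C1 = 4 − 3 = 1 completes the 4 down.
Nothing is forced directly, so branch on R1C4, whose candidates are 5 or 6. If R1C4 = 6: that forces R1C3 = 9, R2C3 = 8, after which R2C4 would have to be in {3,4,6,7} for the 19 across but in {1} for the 7 down — contradiction. So R1C4 = 5.
R1C2 = 9: the only remaining digit allowed by both the 25 across and the 16 down.
R1C3 = 25 − 17 = 8 completes the 25 across.
R2C2 = 16 − 9 = 7 completes the 16 down.
R2C3 = 17 − 8 = 9 completes the 17 down.
R2C4 = 19 − 17 = 2 completes the 19 across.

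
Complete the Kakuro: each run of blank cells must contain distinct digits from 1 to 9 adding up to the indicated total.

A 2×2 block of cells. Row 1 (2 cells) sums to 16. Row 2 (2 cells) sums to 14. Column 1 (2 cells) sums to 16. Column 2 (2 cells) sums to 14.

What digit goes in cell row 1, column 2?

16 in 2 cells must be {7,9}.
The 16 across and the 14 down share only 9, so (1,2) = 9.
The 14 across and the 16 down share only 9, so (2,1) = 9.
(2,2) = 14 − 9 = 5 completes the 14 across.
(1,1) = 16 − 9 = 7 completes the 16 across.

9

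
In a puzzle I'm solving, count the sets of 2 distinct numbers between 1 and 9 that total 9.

2 distinct digits from 1–9 sum between 3 and 17.
Enumerating: {1,8}, {2,7}, {3,6}, {4,5}.

4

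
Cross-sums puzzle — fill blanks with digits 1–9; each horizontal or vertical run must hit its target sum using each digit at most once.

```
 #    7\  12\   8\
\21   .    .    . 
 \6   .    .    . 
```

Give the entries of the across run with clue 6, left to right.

2 3 1

6 in 3 cells must be {1,2,3}.
The 6 across and the 12 down share only 3, so R2C2 = 3.
R1C2 = 12 − 3 = 9 completes the 12 down.
Nothing is forced directly, so branch on R1C1, whose candidates are 4 or 5. If R1C1 = 4: then R1C3 would have to be in {8} for the 21 across but in {1,2,3,5,6,7} for the 8 down — contradiction. So R1C1 = 5.
R1C3 = 21 − 14 = 7 completes the 21 across.
R2C1 = 7 − 5 = 2 completes the 7 down.
R2C3 = 6 − 5 = 1 completes the 6 across.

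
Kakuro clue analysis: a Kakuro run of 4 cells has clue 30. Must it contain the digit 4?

The only way to make 30 from 4 distinct digits is {6,7,8,9}, which does not contain 4.

No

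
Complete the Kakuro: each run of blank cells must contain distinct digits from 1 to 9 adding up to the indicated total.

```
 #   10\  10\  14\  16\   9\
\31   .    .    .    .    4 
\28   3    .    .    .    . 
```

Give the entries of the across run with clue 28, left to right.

16 in 2 cells must be {7,9}.
R1C1 = 10 − 3 = 7 completes the 10 down.
Given what's placed, R1C4 must be 9 to fit the 31 across and 16 down.
R2C4 = 16 − 9 = 7 completes the 16 down.
R2C5 = 9 − 4 = 5 completes the 9 down.
Given what's placed, R2C3 must be 9 to fit the 28 across and 14 down.
R1C3 = 14 − 9 = 5 completes the 14 down.
R2C2 = 28 − 24 = 4 completes the 28 across.

3 4 9 7 5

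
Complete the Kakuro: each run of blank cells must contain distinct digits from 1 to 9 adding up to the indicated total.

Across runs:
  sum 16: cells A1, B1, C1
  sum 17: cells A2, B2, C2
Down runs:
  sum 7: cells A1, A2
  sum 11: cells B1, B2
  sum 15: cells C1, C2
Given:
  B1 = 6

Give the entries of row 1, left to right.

B2 = 11 − 6 = 5 completes the 11 down.
Nothing is forced directly, so branch on A2, whose candidates are 3 or 4. If A2 = 3: then A1 would have to be in {1,2,3,7,8,9} for the 16 across but in {4} for the 7 down — contradiction. So A2 = 4.
A1 = 7 − 4 = 3 completes the 7 down.
C1 = 16 − 9 = 7 completes the 16 across.
C2 = 17 − 9 = 8 completes the 17 across.

3 6 7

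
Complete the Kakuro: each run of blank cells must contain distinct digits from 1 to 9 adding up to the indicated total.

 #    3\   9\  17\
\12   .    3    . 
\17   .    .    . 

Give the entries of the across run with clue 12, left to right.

1, 3, 8

3 in 2 cells must be {1,2}; 17 in 2 cells must be {8,9}.
R1C3 = 8: the only remaining digit allowed by both the 12 across and the 17 down.
R2C2 = 9 − 3 = 6 completes the 9 down.
R2C3 = 17 − 8 = 9 completes the 17 down.
R1C1 = 12 − 11 = 1 completes the 12 across.
R2C1 = 17 − 15 = 2 completes the 17 across.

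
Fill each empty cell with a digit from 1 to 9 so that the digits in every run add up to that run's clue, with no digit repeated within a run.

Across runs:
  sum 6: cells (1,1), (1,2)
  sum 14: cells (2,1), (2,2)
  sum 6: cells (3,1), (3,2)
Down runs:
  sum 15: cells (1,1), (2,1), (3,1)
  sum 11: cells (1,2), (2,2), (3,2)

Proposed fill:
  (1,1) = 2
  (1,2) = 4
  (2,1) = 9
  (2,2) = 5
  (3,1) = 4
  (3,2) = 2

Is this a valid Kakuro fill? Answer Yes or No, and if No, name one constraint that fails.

Across: 2+4=6; 9+5=14; 4+2=6. Down: 2+9+4=15; 4+5+2=11. No digit repeats within any run.

Yes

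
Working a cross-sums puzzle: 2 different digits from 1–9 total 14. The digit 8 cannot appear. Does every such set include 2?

The only way to make 14 from 2 distinct digits under that restriction is {5,9}, which does not contain 2.

No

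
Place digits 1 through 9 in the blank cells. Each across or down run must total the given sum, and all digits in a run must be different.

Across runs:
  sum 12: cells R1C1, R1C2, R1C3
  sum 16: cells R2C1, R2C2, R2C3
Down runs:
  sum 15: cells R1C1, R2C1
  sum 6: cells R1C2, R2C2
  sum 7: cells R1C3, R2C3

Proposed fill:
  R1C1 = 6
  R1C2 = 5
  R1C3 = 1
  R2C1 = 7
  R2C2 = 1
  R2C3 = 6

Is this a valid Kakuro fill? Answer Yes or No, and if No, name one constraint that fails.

No — the down run R1C1–R2C1 sums to 13, not 15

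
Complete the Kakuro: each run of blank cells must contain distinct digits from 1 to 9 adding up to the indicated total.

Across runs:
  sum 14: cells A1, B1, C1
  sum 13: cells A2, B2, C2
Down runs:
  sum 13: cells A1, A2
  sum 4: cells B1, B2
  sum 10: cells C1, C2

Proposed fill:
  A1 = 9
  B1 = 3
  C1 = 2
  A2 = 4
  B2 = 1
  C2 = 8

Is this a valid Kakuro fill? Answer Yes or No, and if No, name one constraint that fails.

Across: 9+3+2=14; 4+1+8=13. Down: 9+4=13; 3+1=4; 2+8=10. No digit repeats within any run.

Yes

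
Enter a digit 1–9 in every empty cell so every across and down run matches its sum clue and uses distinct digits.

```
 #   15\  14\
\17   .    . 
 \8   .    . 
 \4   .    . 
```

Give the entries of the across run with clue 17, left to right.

17 in 2 cells must be {8,9}; 4 in 2 cells must be {1,3}.
Nothing is forced directly, so branch on R1C1, whose candidates are 8 or 9. If R1C1 = 9: that forces R1C2 = 8, R3C1 = 1, after which R3C2 would have to be in {3} for the 4 across but in {1,2,4,5} for the 14 down — contradiction. So R1C1 = 8.
R1C2 = 17 − 8 = 9 completes the 17 across.
Nothing is forced directly, so branch on R3C1, whose candidates are 1 or 3. If R3C1 = 3: then R2C1 would have to be in {1,2,3,5,6,7} for the 8 across but in {4} for the 15 down — contradiction. So R3C1 = 1.
R2C1 = 15 − 9 = 6 completes the 15 down.
R2C2 = 8 − 6 = 2 completes the 8 across.
R3C2 = 4 − 1 = 3 completes the 4 across.

8, 9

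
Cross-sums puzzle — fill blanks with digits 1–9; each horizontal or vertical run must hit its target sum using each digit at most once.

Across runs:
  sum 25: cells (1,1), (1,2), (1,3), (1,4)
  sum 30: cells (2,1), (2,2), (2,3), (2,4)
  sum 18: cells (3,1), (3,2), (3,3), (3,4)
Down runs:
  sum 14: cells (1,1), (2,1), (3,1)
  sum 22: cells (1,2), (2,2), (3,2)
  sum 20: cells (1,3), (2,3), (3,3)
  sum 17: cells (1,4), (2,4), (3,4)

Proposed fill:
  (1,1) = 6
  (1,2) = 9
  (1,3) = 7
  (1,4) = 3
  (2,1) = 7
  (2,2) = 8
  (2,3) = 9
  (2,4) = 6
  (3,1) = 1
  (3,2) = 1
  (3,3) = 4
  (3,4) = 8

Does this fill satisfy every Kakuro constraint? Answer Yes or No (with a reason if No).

No — the down run (1,2)–(3,2) sums to 18, not 22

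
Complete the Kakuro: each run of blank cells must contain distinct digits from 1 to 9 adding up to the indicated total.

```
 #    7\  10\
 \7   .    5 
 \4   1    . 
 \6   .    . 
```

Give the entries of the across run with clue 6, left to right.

4, 2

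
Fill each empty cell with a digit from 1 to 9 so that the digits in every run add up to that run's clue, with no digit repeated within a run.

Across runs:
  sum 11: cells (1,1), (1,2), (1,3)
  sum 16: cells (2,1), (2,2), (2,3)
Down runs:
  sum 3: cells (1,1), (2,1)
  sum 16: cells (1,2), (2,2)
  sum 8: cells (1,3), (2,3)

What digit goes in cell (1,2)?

7

3 in 2 cells must be {1,2}; 16 in 2 cells must be {7,9}.
The 11 across and the 16 down share only 7, so (1,2) = 7.
(2,2) = 16 − 7 = 9 completes the 16 down.
Given what's placed, (1,1) must be 1 to fit the 11 across and 3 down.
(1,3) = 11 − 8 = 3 completes the 11 across.
(2,1) = 3 − 1 = 2 completes the 3 down.
(2,3) = 16 − 11 = 5 completes the 16 across.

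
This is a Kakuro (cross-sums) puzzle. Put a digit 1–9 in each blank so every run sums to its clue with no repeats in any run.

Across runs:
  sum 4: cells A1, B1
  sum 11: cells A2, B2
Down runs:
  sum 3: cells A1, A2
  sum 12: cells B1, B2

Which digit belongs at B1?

4 in 2 cells must be {1,3}; 3 in 2 cells must be {1,2}.
The 4 across and the 3 down share only 1, so A1 = 1.
B1 = 4 − 1 = 3 completes the 4 across.
A2 = 3 − 1 = 2 completes the 3 down.
B2 = 11 − 2 = 9 completes the 11 across.

3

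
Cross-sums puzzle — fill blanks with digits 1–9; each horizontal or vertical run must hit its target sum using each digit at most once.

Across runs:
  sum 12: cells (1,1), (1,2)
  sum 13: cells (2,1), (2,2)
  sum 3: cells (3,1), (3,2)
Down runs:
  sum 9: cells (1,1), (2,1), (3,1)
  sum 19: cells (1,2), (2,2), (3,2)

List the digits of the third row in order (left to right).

1 2

3 in 2 cells must be {1,2}.
The 3 across and the 19 down share only 2, so (3,2) = 2.
(3,1) = 3 − 2 = 1 completes the 3 across.
Nothing is forced directly, so branch on (1,1), whose candidates are 3 or 5. If (1,1) = 5: then (1,2) would have to be in {7} for the 12 across but in {8,9} for the 19 down — contradiction. So (1,1) = 3.
(1,2) = 12 − 3 = 9 completes the 12 across.
(2,1) = 9 − 4 = 5 completes the 9 down.
(2,2) = 13 − 5 = 8 completes the 13 across.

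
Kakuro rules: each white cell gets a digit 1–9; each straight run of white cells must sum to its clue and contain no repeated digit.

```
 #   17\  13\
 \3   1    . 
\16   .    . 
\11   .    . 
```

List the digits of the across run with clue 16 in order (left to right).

3 in 2 cells must be {1,2}; 16 in 2 cells must be {7,9}.
R1C2 = 3 − 1 = 2 completes the 3 across.
Given what's placed, R2C2 must be 7 to fit the 16 across and 13 down.
R3C2 = 13 − 9 = 4 completes the 13 down.
R2C1 = 16 − 7 = 9 completes the 16 across.
R3C1 = 11 − 4 = 7 completes the 11 across.

9 7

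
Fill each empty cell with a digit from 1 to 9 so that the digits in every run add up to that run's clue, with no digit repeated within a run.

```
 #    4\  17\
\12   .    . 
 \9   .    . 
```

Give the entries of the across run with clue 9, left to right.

1, 8

4 in 2 cells must be {1,3}; 17 in 2 cells must be {8,9}.
The 12 across and the 4 down share only 3, so R1C1 = 3.
R1C2 = 12 − 3 = 9 completes the 12 across.
R2C1 = 4 − 3 = 1 completes the 4 down.
R2C2 = 9 − 1 = 8 completes the 9 across.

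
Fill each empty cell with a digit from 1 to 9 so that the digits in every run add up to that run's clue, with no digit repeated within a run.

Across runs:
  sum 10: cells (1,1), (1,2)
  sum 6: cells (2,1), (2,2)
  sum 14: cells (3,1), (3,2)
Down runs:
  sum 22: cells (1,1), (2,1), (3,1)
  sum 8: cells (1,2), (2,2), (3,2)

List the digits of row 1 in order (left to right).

The 6 across and the 22 down share only 5, so (2,1) = 5.
(2,2) = 6 − 5 = 1 completes the 6 across.
Given what's placed, (3,2) must be 5 to fit the 14 across and 8 down.
(1,2) = 8 − 6 = 2 completes the 8 down.
(3,1) = 14 − 5 = 9 completes the 14 across.
(1,1) = 10 − 2 = 8 completes the 10 across.

8 2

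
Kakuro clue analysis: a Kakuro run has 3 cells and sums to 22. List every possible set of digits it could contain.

{5,8,9}; {6,7,9}

3 distinct digits from 1–9 sum between 6 and 24.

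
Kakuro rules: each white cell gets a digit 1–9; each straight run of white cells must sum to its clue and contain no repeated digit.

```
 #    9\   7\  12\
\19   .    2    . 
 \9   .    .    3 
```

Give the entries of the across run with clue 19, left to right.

8, 2, 9

Given what's placed, R1C1 must be 8 to fit the 19 across and 9 down.
R1C3 = 19 − 10 = 9 completes the 19 across.
R2C1 = 9 − 8 = 1 completes the 9 down.
R2C2 = 9 − 4 = 5 completes the 9 across.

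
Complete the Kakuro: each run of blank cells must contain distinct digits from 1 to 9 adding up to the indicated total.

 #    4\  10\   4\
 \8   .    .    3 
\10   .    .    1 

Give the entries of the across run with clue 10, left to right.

3 6 1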